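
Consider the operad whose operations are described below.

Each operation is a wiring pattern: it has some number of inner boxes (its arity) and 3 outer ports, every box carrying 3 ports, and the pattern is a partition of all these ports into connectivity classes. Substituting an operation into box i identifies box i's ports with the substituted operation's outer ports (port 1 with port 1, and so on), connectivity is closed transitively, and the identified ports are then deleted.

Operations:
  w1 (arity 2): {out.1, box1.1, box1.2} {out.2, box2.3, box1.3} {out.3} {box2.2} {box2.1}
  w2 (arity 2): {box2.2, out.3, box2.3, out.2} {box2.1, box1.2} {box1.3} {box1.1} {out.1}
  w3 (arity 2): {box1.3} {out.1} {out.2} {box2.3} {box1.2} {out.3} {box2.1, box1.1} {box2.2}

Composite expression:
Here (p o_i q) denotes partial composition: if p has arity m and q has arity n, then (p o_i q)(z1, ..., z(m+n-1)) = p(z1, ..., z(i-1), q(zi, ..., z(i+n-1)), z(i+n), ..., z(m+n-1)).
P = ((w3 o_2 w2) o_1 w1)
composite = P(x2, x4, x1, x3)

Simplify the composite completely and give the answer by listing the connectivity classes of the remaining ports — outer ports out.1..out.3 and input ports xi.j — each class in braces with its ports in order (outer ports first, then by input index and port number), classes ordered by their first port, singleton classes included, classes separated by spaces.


Reachability decides: close wires over w3-identified ports.
through w1, on inputs (x2, x4): {out.1, x2.1, x2.2} {out.2, x2.3, x4.3} {out.3} {x4.1} {x4.2} (out.j = stage outer ports)
through w2, on inputs (x1, x3): {out.1} {out.2, out.3, x3.2, x3.3} {x1.1} {x1.2, x3.1} {x1.3} (out.j = stage outer ports)
through w3, on inputs (x2, x4, x1, x3): {out.1} {out.2} {out.3} {x1.1} {x1.2, x3.1} {x1.3} {x2.1, x2.2} {x2.3, x4.3} {x3.2, x3.3} {x4.1} {x4.2} (out.j = stage outer ports)

{out.1} {out.2} {out.3} {x1.1} {x1.2, x3.1} {x1.3} {x2.1, x2.2} {x2.3, x4.3} {x3.2, x3.3} {x4.1} {x4.2}


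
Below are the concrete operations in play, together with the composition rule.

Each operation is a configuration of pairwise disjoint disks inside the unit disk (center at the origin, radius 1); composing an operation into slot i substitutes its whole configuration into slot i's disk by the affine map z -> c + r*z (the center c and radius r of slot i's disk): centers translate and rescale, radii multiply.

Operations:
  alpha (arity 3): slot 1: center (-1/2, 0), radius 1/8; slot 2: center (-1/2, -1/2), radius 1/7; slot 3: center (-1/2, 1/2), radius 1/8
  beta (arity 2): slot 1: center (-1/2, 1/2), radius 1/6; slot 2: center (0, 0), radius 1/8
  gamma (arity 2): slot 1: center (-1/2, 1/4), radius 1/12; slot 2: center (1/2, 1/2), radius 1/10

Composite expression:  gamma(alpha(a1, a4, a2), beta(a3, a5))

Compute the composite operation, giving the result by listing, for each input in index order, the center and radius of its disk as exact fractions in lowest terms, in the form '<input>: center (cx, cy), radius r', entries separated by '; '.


a1: center (-13/24, 1/4), radius 1/96; a2: center (-13/24, 7/24), radius 1/96; a3: center (9/20, 11/20), radius 1/60; a4: center (-13/24, 5/24), radius 1/84; a5: center (1/2, 1/2), radius 1/80

Only the slot chain above each a matters under gamma; compose those maps.
input a1: applying the 2 nested substitutions gives center (-13/24, 1/4), radius 1/96
input a4: applying the 2 nested substitutions gives center (-13/24, 5/24), radius 1/84
input a2: applying the 2 nested substitutions gives center (-13/24, 7/24), radius 1/96
input a3: applying the 2 nested substitutions gives center (9/20, 11/20), radius 1/60
input a5: applying the 2 nested substitutions gives center (1/2, 1/2), radius 1/80


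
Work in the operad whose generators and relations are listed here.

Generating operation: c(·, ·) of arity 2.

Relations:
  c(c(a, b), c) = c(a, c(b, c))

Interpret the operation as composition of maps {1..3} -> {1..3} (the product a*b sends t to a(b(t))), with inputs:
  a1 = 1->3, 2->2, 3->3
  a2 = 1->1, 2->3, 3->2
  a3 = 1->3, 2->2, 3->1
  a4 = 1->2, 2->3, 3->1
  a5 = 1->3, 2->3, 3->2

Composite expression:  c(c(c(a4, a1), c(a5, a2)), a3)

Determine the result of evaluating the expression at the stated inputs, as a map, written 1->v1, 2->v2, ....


1->1, 2->3, 3->1

c(a4, a1) = 1->1, 2->3, 3->1
c(a5, a2) = 1->3, 2->2, 3->3
c(c(a4, a1), c(a5, a2)) = 1->1, 2->3, 3->1
c(c(c(a4, a1), c(a5, a2)), a3) = 1->1, 2->3, 3->1


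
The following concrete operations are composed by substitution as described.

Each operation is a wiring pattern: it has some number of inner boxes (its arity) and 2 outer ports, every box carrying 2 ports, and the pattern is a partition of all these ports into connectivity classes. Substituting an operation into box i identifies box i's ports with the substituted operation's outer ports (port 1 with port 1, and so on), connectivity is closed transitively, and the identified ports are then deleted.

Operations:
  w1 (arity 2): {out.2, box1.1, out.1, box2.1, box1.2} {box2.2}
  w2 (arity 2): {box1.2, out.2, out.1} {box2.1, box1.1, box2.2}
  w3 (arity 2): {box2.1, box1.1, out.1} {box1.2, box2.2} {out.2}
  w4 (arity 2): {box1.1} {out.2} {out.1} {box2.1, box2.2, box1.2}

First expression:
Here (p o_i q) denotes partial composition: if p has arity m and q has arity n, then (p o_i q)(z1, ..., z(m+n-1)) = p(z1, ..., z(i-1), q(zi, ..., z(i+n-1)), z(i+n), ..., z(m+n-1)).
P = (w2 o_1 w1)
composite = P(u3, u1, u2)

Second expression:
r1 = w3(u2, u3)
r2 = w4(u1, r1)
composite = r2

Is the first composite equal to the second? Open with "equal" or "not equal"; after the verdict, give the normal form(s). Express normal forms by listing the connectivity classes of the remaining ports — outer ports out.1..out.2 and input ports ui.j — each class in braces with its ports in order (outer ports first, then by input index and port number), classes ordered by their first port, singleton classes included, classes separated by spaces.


not equal; the first gives {out.1, out.2, u1.1, u2.1, u2.2, u3.1, u3.2} {u1.2} and the second {out.1} {out.2} {u1.1} {u1.2, u2.1, u3.1} {u2.2, u3.2}

The first expression, normalized: {out.1, out.2, u1.1, u2.1, u2.2, u3.1, u3.2} {u1.2}
The second expression, normalized: {out.1} {out.2} {u1.1} {u1.2, u2.1, u3.1} {u2.2, u3.2}
The forms do not match — not equal.


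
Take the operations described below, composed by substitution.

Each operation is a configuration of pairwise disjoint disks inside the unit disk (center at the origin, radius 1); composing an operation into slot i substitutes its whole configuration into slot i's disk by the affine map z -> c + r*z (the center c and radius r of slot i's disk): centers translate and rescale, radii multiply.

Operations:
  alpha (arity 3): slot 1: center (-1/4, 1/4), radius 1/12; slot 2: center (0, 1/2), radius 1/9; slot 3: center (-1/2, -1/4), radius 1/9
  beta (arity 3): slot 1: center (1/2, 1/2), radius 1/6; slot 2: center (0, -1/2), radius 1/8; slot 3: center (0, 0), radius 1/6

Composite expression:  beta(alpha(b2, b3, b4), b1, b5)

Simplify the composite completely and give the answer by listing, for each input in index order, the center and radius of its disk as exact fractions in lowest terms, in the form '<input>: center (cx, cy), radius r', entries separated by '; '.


b1: center (0, -1/2), radius 1/8; b2: center (11/24, 13/24), radius 1/72; b3: center (1/2, 7/12), radius 1/54; b4: center (5/12, 11/24), radius 1/54; b5: center (0, 0), radius 1/6

Affine substitution under beta: radii multiply and b-centers shift.
input b2: applying the 2 nested substitutions gives center (11/24, 13/24), radius 1/72
input b3: applying the 2 nested substitutions gives center (1/2, 7/12), radius 1/54
input b4: applying the 2 nested substitutions gives center (5/12, 11/24), radius 1/54
input b1: applying the 1 nested substitution gives center (0, -1/2), radius 1/8
input b5: applying the 1 nested substitution gives center (0, 0), radius 1/6


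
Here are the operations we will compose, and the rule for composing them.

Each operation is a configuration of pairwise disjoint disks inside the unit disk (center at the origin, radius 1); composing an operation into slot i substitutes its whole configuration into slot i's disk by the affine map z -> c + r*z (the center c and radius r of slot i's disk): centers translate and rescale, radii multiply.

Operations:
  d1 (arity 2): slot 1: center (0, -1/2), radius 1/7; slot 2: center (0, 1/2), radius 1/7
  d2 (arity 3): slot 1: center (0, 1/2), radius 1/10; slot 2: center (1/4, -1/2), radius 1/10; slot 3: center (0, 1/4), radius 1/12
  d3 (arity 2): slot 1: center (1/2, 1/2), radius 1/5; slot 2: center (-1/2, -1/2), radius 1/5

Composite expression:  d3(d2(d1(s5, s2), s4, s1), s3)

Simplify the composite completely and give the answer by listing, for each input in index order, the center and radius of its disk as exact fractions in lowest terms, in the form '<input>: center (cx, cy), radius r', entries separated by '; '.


s1: center (1/2, 11/20), radius 1/60; s2: center (1/2, 61/100), radius 1/350; s3: center (-1/2, -1/2), radius 1/5; s4: center (11/20, 2/5), radius 1/50; s5: center (1/2, 59/100), radius 1/350

Below d3, radii multiply path by path; the s-disk centers shift.
input s5: composing its 3 substitution steps yields center (1/2, 59/100), radius 1/350
input s2: composing its 3 substitution steps yields center (1/2, 61/100), radius 1/350
input s4: composing its 2 substitution steps yields center (11/20, 2/5), radius 1/50
input s1: composing its 2 substitution steps yields center (1/2, 11/20), radius 1/60
input s3: composing its 1 substitution step yields center (-1/2, -1/2), radius 1/5


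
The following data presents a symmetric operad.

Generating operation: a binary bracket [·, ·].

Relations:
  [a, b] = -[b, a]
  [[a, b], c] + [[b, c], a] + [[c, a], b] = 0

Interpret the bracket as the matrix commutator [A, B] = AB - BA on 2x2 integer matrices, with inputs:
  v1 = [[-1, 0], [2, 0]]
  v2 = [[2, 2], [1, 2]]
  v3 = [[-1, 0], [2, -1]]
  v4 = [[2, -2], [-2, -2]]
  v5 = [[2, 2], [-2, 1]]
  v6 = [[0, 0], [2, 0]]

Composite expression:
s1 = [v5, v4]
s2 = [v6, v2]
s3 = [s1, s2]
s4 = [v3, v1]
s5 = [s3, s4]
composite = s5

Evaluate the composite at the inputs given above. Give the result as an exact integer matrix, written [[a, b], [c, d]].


[v5, v4] = [[-8, -10], [-6, 8]]
[v6, v2] = [[-4, 0], [0, 4]]
[[v5, v4], [v6, v2]] = [[0, -80], [48, 0]]
[v3, v1] = [[0, 0], [-2, 0]]
[[[v5, v4], [v6, v2]], [v3, v1]] = [[160, 0], [0, -160]]

[[160, 0], [0, -160]]


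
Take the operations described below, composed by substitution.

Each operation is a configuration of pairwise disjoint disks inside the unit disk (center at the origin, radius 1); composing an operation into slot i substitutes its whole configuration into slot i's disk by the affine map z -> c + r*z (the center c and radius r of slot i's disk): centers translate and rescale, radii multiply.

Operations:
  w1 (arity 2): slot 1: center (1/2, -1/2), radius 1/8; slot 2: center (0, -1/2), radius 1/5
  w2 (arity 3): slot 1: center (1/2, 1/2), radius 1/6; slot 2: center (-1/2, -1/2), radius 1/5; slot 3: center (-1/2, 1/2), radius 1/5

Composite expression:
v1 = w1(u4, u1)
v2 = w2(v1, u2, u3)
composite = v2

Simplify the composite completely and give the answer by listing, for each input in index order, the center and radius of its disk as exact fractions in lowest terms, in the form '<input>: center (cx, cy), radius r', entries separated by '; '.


Only the slot chain above each u matters under w2; compose those maps.
u4: after 2 affine steps, its disk has center (7/12, 5/12), radius 1/48
u1: after 2 affine steps, its disk has center (1/2, 5/12), radius 1/30
u2: after 1 affine step, its disk has center (-1/2, -1/2), radius 1/5
u3: after 1 affine step, its disk has center (-1/2, 1/2), radius 1/5

u1: center (1/2, 5/12), radius 1/30; u2: center (-1/2, -1/2), radius 1/5; u3: center (-1/2, 1/2), radius 1/5; u4: center (7/12, 5/12), radius 1/48


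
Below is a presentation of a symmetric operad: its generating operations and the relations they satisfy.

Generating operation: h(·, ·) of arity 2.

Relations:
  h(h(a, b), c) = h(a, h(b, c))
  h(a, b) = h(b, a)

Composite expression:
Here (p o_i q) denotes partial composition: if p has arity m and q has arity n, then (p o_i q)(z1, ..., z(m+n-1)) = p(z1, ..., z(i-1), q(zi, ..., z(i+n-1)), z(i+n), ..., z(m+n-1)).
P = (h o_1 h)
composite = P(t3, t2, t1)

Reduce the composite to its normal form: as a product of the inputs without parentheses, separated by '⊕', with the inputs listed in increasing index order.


t1 ⊕ t2 ⊕ t3

Reordering under h is free, so list the t-inputs canonically.
h(t3, t2) linearizes to t3 ⊕ t2
h(h(t3, t2), t1) linearizes to t3 ⊕ t2 ⊕ t1
the factors in increasing index order: t1 ⊕ t2 ⊕ t3


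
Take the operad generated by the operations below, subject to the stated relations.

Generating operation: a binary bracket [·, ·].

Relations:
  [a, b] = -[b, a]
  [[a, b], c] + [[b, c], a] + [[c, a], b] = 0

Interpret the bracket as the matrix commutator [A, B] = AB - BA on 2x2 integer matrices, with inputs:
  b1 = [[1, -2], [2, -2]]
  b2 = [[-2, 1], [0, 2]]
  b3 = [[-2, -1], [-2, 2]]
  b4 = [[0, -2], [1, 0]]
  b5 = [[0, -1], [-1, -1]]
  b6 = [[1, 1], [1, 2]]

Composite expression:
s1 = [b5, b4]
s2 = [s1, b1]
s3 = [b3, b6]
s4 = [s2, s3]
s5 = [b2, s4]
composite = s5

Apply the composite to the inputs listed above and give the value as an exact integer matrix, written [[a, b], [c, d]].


[[90, -402], [360, -90]]

[b5, b4] = [[-3, -2], [-1, 3]]
[[b5, b4], b1] = [[-6, 18], [9, 6]]
[b3, b6] = [[1, -5], [6, -1]]
[[[b5, b4], b1], [b3, b6]] = [[153, 24], [90, -153]]
[b2, [[[b5, b4], b1], [b3, b6]]] = [[90, -402], [360, -90]]


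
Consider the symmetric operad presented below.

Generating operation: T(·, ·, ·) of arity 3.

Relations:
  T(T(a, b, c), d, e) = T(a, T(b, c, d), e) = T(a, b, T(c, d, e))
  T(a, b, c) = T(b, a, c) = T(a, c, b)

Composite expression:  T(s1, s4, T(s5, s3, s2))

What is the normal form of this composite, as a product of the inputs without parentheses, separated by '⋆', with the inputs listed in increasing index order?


Key point: T commutes, so take the s-inputs in any fixed order.
T(s5, s3, s2) spells out as s5 ⋆ s3 ⋆ s2
T(s1, s4, T(s5, s3, s2)) spells out as s1 ⋆ s4 ⋆ s5 ⋆ s3 ⋆ s2
putting the inputs in ascending order: s1 ⋆ s2 ⋆ s3 ⋆ s4 ⋆ s5

s1 ⋆ s2 ⋆ s3 ⋆ s4 ⋆ s5


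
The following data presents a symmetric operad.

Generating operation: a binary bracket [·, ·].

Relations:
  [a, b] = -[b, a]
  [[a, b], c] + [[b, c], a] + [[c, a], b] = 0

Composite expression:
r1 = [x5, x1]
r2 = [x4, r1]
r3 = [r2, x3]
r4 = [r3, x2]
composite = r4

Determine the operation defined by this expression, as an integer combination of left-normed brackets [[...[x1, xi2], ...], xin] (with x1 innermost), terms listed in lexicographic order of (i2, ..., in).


[[[[x1, x5], x4], x3], x2]

Left-normed coefficients sit on the x1-initial expansion words.
Composite bracket: [[[x4, [x5, x1]], x3], x2]
Expanding via [a, b] = ab - ba: 16 signed words (2^4 = 16).
Keep just the words that open with x1:
  sign of x1x5x4x3x2 is +1, so it contributes +[[[[x1, x5], x4], x3], x2]


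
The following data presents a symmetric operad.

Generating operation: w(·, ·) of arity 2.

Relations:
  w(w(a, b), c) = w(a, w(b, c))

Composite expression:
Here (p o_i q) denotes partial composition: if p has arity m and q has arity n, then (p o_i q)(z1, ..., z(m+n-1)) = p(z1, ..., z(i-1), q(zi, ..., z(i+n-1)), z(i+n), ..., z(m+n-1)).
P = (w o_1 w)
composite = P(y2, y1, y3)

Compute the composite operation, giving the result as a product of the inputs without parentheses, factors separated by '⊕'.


y2 ⊕ y1 ⊕ y3


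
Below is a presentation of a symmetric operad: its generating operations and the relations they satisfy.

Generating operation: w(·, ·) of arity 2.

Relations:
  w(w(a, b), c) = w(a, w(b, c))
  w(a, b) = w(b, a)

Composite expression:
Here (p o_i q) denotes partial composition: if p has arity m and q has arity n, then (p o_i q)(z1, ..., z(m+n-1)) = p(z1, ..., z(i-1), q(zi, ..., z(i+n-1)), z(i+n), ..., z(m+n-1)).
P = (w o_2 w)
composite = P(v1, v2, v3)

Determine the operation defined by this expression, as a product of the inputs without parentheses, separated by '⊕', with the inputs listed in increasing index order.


Shape and order are irrelevant to w; the v-input set decides.
w(v2, v3) flattens to v2 ⊕ v3
w(v1, w(v2, v3)) flattens to v1 ⊕ v2 ⊕ v3
sorting the factors by input index: v1 ⊕ v2 ⊕ v3

v1 ⊕ v2 ⊕ v3


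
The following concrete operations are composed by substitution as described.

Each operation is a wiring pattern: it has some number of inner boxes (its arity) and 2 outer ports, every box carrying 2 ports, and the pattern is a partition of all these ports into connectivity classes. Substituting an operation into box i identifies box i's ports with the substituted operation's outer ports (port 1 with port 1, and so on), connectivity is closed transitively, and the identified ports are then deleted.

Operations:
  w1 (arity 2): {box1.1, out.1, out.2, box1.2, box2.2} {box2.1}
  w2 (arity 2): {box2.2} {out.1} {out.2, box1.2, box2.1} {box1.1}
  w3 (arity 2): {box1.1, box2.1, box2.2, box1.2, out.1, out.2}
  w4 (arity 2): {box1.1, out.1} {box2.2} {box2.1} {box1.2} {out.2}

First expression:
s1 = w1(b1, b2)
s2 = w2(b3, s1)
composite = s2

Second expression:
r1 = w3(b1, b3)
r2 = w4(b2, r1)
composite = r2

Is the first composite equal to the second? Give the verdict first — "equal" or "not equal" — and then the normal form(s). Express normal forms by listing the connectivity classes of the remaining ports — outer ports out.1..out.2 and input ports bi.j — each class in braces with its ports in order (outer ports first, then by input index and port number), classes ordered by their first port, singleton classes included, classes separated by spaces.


not equal: they reduce to {out.1} {out.2, b1.1, b1.2, b2.2, b3.2} {b2.1} {b3.1} and {out.1, b2.1} {out.2} {b1.1, b1.2, b3.1, b3.2} {b2.2}

Normal form of the first expression: {out.1} {out.2, b1.1, b1.2, b2.2, b3.2} {b2.1} {b3.1}
Normal form of the second expression: {out.1, b2.1} {out.2} {b1.1, b1.2, b3.1, b3.2} {b2.2}
Different reductions; not equal.


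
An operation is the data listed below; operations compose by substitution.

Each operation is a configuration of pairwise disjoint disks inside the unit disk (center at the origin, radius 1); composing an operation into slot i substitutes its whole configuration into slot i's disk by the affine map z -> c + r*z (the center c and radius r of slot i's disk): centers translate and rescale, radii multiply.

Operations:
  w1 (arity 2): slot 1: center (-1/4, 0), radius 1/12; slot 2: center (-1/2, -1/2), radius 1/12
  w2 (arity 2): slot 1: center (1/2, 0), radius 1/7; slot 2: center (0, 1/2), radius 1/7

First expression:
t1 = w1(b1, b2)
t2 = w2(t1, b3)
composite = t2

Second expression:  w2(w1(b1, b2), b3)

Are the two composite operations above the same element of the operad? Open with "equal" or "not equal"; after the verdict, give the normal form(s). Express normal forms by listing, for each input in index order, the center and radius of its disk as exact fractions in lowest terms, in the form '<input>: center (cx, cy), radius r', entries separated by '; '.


equal: each reduces to b1: center (13/28, 0), radius 1/84; b2: center (3/7, -1/14), radius 1/84; b3: center (0, 1/2), radius 1/7

The first expression reduces to b1: center (13/28, 0), radius 1/84; b2: center (3/7, -1/14), radius 1/84; b3: center (0, 1/2), radius 1/7
The second expression reduces to b1: center (13/28, 0), radius 1/84; b2: center (3/7, -1/14), radius 1/84; b3: center (0, 1/2), radius 1/7
Identical normal forms: equal.


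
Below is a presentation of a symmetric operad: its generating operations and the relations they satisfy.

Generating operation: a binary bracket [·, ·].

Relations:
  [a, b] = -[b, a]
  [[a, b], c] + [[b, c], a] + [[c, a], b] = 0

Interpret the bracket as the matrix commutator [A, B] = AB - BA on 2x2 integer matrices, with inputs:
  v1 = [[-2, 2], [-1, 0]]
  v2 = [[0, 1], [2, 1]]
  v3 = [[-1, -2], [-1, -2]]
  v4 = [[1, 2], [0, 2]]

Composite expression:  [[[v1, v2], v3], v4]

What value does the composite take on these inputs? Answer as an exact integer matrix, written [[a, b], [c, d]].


[[-30, 20], [-15, 30]]

[v1, v2] = [[5, 0], [5, -5]]
[[v1, v2], v3] = [[10, -20], [15, -10]]
[[[v1, v2], v3], v4] = [[-30, 20], [-15, 30]]


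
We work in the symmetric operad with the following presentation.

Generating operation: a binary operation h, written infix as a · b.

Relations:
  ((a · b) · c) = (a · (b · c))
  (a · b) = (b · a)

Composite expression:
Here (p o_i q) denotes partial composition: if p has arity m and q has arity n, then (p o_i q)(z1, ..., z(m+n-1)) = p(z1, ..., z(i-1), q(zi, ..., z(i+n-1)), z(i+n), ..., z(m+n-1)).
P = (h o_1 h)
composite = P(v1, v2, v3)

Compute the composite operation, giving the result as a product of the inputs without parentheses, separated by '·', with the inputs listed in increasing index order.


v1 · v2 · v3

Reordering under h is free, so list the v-inputs canonically.
(v1 · v2) unparenthesizes to v1 · v2
((v1 · v2) · v3) unparenthesizes to v1 · v2 · v3
putting the inputs in ascending order: v1 · v2 · v3


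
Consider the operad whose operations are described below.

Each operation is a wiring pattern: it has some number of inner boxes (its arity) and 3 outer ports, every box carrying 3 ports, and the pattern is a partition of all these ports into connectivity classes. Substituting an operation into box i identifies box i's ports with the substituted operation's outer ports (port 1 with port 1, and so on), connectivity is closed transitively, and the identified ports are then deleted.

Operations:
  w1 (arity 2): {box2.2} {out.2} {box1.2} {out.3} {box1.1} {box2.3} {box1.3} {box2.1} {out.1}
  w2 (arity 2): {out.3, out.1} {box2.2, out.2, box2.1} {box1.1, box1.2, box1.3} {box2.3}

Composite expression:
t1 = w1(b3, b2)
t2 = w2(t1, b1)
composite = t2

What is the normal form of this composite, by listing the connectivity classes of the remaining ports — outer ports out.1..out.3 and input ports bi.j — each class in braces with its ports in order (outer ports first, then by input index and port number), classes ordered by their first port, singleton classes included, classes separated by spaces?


Treat the ports identified at w2 as solder joints: merge, then drop.
through w1, on inputs (b3, b2): {out.1} {out.2} {out.3} {b2.1} {b2.2} {b2.3} {b3.1} {b3.2} {b3.3} (out.j = stage outer ports)
through w2, on inputs (b3, b2, b1): {out.1, out.3} {out.2, b1.1, b1.2} {b1.3} {b2.1} {b2.2} {b2.3} {b3.1} {b3.2} {b3.3} (out.j = stage outer ports)

{out.1, out.3} {out.2, b1.1, b1.2} {b1.3} {b2.1} {b2.2} {b2.3} {b3.1} {b3.2} {b3.3}


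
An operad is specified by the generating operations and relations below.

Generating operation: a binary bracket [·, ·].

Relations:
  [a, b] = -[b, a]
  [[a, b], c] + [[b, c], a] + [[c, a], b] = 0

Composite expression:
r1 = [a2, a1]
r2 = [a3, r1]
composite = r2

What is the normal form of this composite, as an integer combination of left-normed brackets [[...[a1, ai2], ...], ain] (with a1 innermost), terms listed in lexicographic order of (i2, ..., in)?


[[a1, a2], a3]

Left-normed coefficients sit on the a1-initial expansion words.
Composite bracket: [a3, [a2, a1]]
Expanding via [a, b] = ab - ba: 4 signed words (2^2 = 4).
Keep just the words that open with a1:
  word a1a2a3 has sign +1, contributing +[[a1, a2], a3]


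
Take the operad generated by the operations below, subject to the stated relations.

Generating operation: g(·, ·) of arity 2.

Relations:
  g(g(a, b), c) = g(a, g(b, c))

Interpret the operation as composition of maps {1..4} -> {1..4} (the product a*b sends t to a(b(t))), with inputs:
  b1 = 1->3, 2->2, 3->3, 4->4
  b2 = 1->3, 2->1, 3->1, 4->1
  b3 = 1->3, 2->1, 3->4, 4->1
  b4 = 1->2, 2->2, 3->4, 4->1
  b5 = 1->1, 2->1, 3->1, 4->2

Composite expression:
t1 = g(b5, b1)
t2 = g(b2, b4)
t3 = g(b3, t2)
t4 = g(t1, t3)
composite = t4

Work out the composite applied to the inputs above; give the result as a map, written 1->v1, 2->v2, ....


1->1, 2->1, 3->1, 4->2

g(b5, b1) = 1->1, 2->1, 3->1, 4->2
g(b2, b4) = 1->1, 2->1, 3->1, 4->3
g(b3, g(b2, b4)) = 1->3, 2->3, 3->3, 4->4
g(g(b5, b1), g(b3, g(b2, b4))) = 1->1, 2->1, 3->1, 4->2


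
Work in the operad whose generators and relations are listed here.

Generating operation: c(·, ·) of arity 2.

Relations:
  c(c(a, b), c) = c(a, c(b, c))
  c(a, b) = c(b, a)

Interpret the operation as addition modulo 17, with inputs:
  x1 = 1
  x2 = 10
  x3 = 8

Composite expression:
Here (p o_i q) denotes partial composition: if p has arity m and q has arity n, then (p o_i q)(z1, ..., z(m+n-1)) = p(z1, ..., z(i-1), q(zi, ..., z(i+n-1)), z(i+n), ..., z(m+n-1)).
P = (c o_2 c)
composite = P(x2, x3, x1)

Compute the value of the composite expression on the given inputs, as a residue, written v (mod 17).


2 (mod 17)

c(x3, x1) = 9
c(x2, c(x3, x1)) = 2


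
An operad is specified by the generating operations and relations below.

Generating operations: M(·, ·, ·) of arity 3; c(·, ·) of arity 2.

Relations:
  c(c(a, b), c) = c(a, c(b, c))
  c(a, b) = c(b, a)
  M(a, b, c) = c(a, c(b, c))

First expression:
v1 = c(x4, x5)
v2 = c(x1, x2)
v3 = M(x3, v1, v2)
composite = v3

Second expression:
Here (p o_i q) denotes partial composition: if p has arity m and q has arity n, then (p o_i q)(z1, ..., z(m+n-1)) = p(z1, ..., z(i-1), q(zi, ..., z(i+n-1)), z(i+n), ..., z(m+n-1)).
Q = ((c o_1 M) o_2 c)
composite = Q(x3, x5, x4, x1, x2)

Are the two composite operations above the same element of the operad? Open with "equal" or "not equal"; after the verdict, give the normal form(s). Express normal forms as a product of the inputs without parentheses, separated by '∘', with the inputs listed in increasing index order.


equal; both compose to x1 ∘ x2 ∘ x3 ∘ x4 ∘ x5

The first expression reduces to x1 ∘ x2 ∘ x3 ∘ x4 ∘ x5
The second expression reduces to x1 ∘ x2 ∘ x3 ∘ x4 ∘ x5
Same normal form: equal.


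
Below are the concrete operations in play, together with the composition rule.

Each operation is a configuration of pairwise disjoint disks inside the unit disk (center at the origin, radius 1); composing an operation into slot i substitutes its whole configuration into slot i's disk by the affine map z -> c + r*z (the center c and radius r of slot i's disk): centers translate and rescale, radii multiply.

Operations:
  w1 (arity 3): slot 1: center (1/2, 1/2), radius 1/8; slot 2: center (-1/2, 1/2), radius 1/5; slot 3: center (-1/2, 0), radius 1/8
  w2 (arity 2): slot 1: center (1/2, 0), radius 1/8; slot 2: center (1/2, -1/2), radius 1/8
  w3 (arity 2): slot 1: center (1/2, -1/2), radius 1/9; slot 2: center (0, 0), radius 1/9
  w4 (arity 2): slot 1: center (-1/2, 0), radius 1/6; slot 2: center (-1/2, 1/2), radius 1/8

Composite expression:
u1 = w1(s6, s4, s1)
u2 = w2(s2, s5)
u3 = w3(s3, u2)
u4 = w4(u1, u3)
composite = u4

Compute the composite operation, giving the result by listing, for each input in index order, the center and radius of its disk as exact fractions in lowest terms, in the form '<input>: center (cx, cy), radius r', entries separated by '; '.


s1: center (-7/12, 0), radius 1/48; s2: center (-71/144, 1/2), radius 1/576; s3: center (-7/16, 7/16), radius 1/72; s4: center (-7/12, 1/12), radius 1/30; s5: center (-71/144, 71/144), radius 1/576; s6: center (-5/12, 1/12), radius 1/48

Below w4, radii multiply path by path; the s-disk centers shift.
input s6: composing its 2 substitution steps yields center (-5/12, 1/12), radius 1/48
input s4: composing its 2 substitution steps yields center (-7/12, 1/12), radius 1/30
input s1: composing its 2 substitution steps yields center (-7/12, 0), radius 1/48
input s3: composing its 2 substitution steps yields center (-7/16, 7/16), radius 1/72
input s2: composing its 3 substitution steps yields center (-71/144, 1/2), radius 1/576
input s5: composing its 3 substitution steps yields center (-71/144, 71/144), radius 1/576


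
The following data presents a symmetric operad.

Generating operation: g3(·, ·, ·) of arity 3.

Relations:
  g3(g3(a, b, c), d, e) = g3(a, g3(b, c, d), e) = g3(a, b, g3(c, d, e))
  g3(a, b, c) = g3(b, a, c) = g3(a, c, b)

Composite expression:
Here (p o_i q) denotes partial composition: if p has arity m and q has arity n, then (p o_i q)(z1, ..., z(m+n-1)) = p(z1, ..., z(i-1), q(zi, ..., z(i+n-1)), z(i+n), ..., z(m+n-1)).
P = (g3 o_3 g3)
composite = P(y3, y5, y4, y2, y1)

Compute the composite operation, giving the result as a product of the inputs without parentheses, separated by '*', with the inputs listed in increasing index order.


y1 * y2 * y3 * y4 * y5

With g3 associative and commutative, the y-input set is all that matters.
g3(y4, y2, y1) collapses to y4 * y2 * y1
g3(y3, y5, g3(y4, y2, y1)) collapses to y3 * y5 * y4 * y2 * y1
commutativity sorts the factors: y1 * y2 * y3 * y4 * y5


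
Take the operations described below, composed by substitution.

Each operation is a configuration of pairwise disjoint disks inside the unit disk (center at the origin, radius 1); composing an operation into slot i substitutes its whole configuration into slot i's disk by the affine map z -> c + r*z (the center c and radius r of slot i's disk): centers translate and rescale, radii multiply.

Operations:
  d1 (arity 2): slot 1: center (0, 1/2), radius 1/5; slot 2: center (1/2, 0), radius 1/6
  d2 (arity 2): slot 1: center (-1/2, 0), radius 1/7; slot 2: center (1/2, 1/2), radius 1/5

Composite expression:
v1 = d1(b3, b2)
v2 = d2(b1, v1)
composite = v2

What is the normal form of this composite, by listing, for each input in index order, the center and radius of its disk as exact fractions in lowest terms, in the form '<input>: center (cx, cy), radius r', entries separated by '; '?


b1: center (-1/2, 0), radius 1/7; b2: center (3/5, 1/2), radius 1/30; b3: center (1/2, 3/5), radius 1/25

Below d2, radii multiply path by path; the b-disk centers shift.
input b1: composing its 1 substitution step yields center (-1/2, 0), radius 1/7
input b3: composing its 2 substitution steps yields center (1/2, 3/5), radius 1/25
input b2: composing its 2 substitution steps yields center (3/5, 1/2), radius 1/30


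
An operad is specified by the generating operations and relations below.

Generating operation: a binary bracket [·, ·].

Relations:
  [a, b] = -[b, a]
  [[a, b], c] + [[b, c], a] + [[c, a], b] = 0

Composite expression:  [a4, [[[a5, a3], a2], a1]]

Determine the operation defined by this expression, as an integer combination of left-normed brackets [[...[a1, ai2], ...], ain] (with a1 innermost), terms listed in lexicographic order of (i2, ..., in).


[[[[a1, a2], a3], a5], a4] - [[[[a1, a2], a5], a3], a4] - [[[[a1, a3], a5], a2], a4] + [[[[a1, a5], a3], a2], a4]

A multilinear Lie element is pinned by a1-initial words (a1 innermost).
Composite bracket: [a4, [[[a5, a3], a2], a1]]
Applying ab - ba throughout gives 16 signed words (2^4 = 16).
Keep just the words that open with a1:
  from a1a2a3a5a4, sign +1: term +[[[[a1, a2], a3], a5], a4]
  from a1a2a5a3a4, sign -1: term -[[[[a1, a2], a5], a3], a4]
  from a1a3a5a2a4, sign -1: term -[[[[a1, a3], a5], a2], a4]
  from a1a5a3a2a4, sign +1: term +[[[[a1, a5], a3], a2], a4]


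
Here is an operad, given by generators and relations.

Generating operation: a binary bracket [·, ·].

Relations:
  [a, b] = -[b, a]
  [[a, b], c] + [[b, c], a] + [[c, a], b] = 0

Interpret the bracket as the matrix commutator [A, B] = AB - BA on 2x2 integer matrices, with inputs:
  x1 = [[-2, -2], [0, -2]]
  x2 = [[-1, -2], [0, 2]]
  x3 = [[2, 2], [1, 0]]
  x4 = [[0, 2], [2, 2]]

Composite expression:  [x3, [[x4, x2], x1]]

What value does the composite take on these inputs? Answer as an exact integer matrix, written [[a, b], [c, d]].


[[16, 16], [-24, -16]]

[x4, x2] = [[4, 10], [-6, -4]]
[[x4, x2], x1] = [[-12, -16], [0, 12]]
[x3, [[x4, x2], x1]] = [[16, 16], [-24, -16]]


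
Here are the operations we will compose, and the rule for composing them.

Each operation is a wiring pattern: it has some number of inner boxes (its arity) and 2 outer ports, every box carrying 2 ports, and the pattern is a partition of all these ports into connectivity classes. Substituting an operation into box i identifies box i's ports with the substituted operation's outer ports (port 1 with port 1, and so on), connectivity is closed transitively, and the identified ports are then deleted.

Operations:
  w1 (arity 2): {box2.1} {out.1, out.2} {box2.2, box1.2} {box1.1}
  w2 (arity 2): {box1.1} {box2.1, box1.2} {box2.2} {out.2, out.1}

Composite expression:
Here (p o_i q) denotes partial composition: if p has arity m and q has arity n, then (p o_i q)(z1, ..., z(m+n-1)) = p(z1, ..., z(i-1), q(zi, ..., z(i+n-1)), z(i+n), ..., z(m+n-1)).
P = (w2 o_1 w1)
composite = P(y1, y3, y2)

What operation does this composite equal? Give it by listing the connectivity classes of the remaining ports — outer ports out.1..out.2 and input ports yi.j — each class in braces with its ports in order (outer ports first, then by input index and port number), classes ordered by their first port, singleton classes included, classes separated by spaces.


{out.1, out.2} {y1.1} {y1.2, y3.2} {y2.1} {y2.2} {y3.1}

Two ports join when wires chain via w2-identified ports.
w1 over (y1, y3) gives {out.1, out.2} {y1.1} {y1.2, y3.2} {y3.1}, out.j being that stage's outer ports
w2 over (y1, y3, y2) gives {out.1, out.2} {y1.1} {y1.2, y3.2} {y2.1} {y2.2} {y3.1}, out.j being that stage's outer ports


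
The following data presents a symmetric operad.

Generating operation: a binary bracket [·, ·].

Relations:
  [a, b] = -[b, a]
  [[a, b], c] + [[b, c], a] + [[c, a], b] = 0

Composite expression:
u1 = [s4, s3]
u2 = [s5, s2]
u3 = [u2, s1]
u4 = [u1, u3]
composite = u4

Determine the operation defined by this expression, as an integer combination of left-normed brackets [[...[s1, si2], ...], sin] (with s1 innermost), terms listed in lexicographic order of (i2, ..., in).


[[[[s1, s2], s5], s3], s4] - [[[[s1, s2], s5], s4], s3] - [[[[s1, s5], s2], s3], s4] + [[[[s1, s5], s2], s4], s3]

Skip Jacobi rewriting: expand, keep s1-initial words, read off terms.
Composite bracket: [[s4, s3], [[s5, s2], s1]]
The bracket unfolds into 16 signed words via [a, b] = ab - ba (2^4 = 16).
Only words starting with s1 matter:
  sign of s1s2s5s3s4 is +1, so it contributes +[[[[s1, s2], s5], s3], s4]
  sign of s1s2s5s4s3 is -1, so it contributes -[[[[s1, s2], s5], s4], s3]
  sign of s1s5s2s3s4 is -1, so it contributes -[[[[s1, s5], s2], s3], s4]
  sign of s1s5s2s4s3 is +1, so it contributes +[[[[s1, s5], s2], s4], s3]


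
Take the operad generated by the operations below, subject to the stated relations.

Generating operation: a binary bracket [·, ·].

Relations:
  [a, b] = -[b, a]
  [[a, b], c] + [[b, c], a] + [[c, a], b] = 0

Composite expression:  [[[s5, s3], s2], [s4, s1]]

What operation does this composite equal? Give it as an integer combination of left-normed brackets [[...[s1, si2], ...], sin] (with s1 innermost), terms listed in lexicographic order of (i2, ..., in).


[[[[s1, s4], s2], s3], s5] - [[[[s1, s4], s2], s5], s3] - [[[[s1, s4], s3], s5], s2] + [[[[s1, s4], s5], s3], s2]

Left-normed coefficients sit on the s1-initial expansion words.
Composite bracket: [[[s5, s3], s2], [s4, s1]]
Under [a, b] = ab - ba we get 16 signed associative words (2^4 = 16).
Collect the words opening with s1:
  sign of s1s4s2s3s5 is +1, so it contributes +[[[[s1, s4], s2], s3], s5]
  sign of s1s4s2s5s3 is -1, so it contributes -[[[[s1, s4], s2], s5], s3]
  sign of s1s4s3s5s2 is -1, so it contributes -[[[[s1, s4], s3], s5], s2]
  sign of s1s4s5s3s2 is +1, so it contributes +[[[[s1, s4], s5], s3], s2]


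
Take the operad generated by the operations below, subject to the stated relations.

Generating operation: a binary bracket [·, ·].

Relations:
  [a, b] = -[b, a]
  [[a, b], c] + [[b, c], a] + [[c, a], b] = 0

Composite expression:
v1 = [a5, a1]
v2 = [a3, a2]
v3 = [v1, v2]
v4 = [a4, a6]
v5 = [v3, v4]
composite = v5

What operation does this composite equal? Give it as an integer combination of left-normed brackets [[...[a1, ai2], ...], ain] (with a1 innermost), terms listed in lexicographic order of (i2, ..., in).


[[[[[a1, a5], a2], a3], a4], a6] - [[[[[a1, a5], a2], a3], a6], a4] - [[[[[a1, a5], a3], a2], a4], a6] + [[[[[a1, a5], a3], a2], a6], a4]

In the tensor algebra, words opening a1 carry the a1-anchored form.
Composite bracket: [[[a5, a1], [a3, a2]], [a4, a6]]
Each bracket splits as ab - ba, giving 32 signed words (2^5 = 32).
The a1-initial words carry the normal form:
  the word a1a5a2a3a4a6 carries sign +1 and contributes +[[[[[a1, a5], a2], a3], a4], a6]
  the word a1a5a2a3a6a4 carries sign -1 and contributes -[[[[[a1, a5], a2], a3], a6], a4]
  the word a1a5a3a2a4a6 carries sign -1 and contributes -[[[[[a1, a5], a3], a2], a4], a6]
  the word a1a5a3a2a6a4 carries sign +1 and contributes +[[[[[a1, a5], a3], a2], a6], a4]


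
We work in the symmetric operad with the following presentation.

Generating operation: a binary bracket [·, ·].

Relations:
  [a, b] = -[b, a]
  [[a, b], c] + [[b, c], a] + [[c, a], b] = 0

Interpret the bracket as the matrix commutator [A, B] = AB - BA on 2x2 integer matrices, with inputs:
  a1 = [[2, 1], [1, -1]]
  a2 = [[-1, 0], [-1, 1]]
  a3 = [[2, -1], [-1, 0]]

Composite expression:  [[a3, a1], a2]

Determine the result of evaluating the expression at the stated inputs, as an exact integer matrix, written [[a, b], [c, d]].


[[-5, 10], [10, 5]]


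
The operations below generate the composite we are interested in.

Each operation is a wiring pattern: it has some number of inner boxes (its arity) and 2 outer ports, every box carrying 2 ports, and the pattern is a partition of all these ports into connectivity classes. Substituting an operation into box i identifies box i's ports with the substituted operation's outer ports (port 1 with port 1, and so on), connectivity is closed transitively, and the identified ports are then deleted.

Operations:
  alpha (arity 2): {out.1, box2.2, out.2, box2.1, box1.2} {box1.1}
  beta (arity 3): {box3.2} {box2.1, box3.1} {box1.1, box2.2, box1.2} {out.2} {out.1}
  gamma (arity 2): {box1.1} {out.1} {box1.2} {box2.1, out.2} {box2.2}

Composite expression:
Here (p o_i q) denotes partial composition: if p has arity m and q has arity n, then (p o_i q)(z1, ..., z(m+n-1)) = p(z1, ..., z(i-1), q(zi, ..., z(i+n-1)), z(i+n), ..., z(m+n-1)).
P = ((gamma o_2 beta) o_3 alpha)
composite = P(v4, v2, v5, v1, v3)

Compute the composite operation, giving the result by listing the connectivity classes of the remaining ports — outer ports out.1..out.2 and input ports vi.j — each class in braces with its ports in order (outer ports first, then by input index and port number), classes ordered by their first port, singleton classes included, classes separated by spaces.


{out.1} {out.2} {v1.1, v1.2, v2.1, v2.2, v3.1, v5.2} {v3.2} {v4.1} {v4.2} {v5.1}

Reachability decides: close wires over gamma-identified ports.
composing alpha on (v5, v1), with out.j its own outer ports: {out.1, out.2, v1.1, v1.2, v5.2} {v5.1}
composing beta on (v2, v5, v1, v3), with out.j its own outer ports: {out.1} {out.2} {v1.1, v1.2, v2.1, v2.2, v3.1, v5.2} {v3.2} {v5.1}
composing gamma on (v4, v2, v5, v1, v3), with out.j its own outer ports: {out.1} {out.2} {v1.1, v1.2, v2.1, v2.2, v3.1, v5.2} {v3.2} {v4.1} {v4.2} {v5.1}


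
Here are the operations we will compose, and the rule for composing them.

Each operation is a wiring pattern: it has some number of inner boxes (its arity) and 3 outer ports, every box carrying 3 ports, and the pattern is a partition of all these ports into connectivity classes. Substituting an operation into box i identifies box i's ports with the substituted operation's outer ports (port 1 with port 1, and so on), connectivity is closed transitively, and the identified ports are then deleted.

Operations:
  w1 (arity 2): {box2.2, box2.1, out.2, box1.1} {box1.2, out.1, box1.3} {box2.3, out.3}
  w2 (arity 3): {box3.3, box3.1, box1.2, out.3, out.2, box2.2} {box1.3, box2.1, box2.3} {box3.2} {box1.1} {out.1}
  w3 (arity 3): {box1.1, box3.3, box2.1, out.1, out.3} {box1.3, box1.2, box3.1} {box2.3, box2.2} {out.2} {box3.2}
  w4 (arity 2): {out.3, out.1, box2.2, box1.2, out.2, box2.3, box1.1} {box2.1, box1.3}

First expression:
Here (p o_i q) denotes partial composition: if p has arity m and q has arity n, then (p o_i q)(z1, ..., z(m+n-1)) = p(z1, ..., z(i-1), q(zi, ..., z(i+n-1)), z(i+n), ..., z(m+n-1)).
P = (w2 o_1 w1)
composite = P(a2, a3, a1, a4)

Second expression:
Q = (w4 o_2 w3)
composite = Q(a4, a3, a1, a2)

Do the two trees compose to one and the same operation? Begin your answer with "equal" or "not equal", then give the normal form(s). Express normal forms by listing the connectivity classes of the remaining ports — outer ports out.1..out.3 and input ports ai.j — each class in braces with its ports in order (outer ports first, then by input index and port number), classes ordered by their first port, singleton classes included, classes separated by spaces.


The first composite normalizes to {out.1} {out.2, out.3, a1.2, a2.1, a3.1, a3.2, a4.1, a4.3} {a1.1, a1.3, a3.3} {a2.2, a2.3} {a4.2}
The second composite normalizes to {out.1, out.2, out.3, a1.1, a2.3, a3.1, a4.1, a4.2, a4.3} {a1.2, a1.3} {a2.1, a3.2, a3.3} {a2.2}
Distinct normal forms: not equal.

not equal: they reduce to {out.1} {out.2, out.3, a1.2, a2.1, a3.1, a3.2, a4.1, a4.3} {a1.1, a1.3, a3.3} {a2.2, a2.3} {a4.2} and {out.1, out.2, out.3, a1.1, a2.3, a3.1, a4.1, a4.2, a4.3} {a1.2, a1.3} {a2.1, a3.2, a3.3} {a2.2}
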